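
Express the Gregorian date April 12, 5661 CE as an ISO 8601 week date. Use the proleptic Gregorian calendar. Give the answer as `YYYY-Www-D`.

The weekday is Tuesday (ISO weekday 2).
That Tuesday belongs to ISO week 15 of ISO year 5661.

5661-W15-2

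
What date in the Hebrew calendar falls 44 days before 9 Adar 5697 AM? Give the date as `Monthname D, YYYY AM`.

Tevet 24, 5697 AM

The starting date is JDN 2428585; 2428585 − 44 = 2428541.
JDN 2428541 corresponds to Tevet 24, 5697 AM.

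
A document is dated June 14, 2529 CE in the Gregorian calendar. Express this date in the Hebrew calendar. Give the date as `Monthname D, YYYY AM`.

Both dates share Julian Day Number 2644923; in the Hebrew calendar that is 5 Sivan 6289 AM.

Sivan 5, 6289 AM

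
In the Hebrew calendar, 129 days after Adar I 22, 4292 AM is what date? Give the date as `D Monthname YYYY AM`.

JDN of Adar I 22, 4292 AM = 1915415.
1915415 + 129 = 1915544.
JDN 1915544 in the Hebrew calendar is 3 Tammuz 4292 AM.

3 Tammuz 4292 AM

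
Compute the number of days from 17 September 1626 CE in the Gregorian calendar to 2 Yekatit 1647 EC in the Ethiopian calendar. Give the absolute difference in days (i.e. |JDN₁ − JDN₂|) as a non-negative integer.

JDN of the first date = 2315204.
JDN of the second date = 2325573.
|2325573 − 2315204| = 10369.

10369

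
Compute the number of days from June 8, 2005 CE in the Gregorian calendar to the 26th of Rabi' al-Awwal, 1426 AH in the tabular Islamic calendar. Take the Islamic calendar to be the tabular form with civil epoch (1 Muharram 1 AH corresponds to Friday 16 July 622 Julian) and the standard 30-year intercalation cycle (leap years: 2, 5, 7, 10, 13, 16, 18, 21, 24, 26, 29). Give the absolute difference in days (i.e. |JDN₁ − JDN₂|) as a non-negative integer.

34

JDN of the first date = 2453530.
JDN of the second date = 2453496.
|2453496 − 2453530| = 34.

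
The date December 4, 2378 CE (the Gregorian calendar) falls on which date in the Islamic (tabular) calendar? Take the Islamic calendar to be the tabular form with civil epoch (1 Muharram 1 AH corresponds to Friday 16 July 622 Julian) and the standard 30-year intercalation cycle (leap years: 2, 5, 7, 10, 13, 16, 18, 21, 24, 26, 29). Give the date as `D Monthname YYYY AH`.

12 Rabi' al-Thani 1811 AH

Julian Day Number of the source date = 2589944.
Converting JDN 2589944 to the tabular Islamic calendar gives 12 Rabi' al-Thani 1811 AH.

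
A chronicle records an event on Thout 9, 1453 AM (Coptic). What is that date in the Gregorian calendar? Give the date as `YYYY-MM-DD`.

1736-09-17

Julian Day Number of the source date = 2355381.
Converting JDN 2355381 to the Gregorian calendar gives 17 September 1736 CE.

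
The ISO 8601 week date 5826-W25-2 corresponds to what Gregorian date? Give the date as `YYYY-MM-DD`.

ISO week 1 of 5826 is the week containing the first Thursday of 5826.
Week 25, day 2 (Tuesday) lands on 5826-06-20.

5826-06-20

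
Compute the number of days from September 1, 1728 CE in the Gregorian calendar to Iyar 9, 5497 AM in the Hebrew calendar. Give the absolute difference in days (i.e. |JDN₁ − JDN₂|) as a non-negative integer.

First date → JDN 2352443; second date → JDN 2355616.
The interval is |2352443 − 2355616| = 3173 days.

3173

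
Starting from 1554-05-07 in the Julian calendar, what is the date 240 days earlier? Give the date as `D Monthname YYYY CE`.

The starting date is JDN 2288783; 2288783 − 240 = 2288543.
JDN 2288543 corresponds to 9 September 1553 CE.

9 September 1553 CE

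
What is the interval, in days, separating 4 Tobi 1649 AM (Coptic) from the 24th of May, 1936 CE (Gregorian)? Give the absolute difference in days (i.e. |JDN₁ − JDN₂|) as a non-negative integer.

1228

JDN of the first date = 2427085.
JDN of the second date = 2428313.
|2428313 − 2427085| = 1228.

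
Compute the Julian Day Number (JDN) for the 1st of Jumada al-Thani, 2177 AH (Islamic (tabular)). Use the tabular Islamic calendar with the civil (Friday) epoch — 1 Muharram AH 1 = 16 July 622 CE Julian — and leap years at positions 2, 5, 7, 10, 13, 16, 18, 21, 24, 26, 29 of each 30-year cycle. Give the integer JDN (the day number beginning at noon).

In the Gregorian calendar the same day is 27 February 2734.
JDN 2451545 is 1 January 2000 CE (Gregorian); the target day is +268145 days from there, so JDN = 2719690.

2719690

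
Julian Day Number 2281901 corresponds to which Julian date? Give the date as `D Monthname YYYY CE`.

The proleptic Gregorian equivalent of JDN 2281901 is 14 July 1535.
In the Julian calendar that day is 4 July 1535 CE.

4 July 1535 CE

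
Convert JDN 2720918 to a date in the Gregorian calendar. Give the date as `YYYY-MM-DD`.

JDN 2451545 is 1 Jan 2000; 2720918 is +269373 days from there.

2737-07-09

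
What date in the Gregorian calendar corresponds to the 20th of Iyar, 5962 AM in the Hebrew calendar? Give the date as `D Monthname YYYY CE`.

13 May 2202 CE

Both dates share Julian Day Number 2525456; in the Gregorian calendar that is 13 May 2202 CE.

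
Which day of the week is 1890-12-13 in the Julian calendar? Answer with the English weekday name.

Thursday

This is JDN 2411727 (25 December 1890 Gregorian).
2411727 ≡ 3 (mod 7); counting from Monday = 0 gives Thursday.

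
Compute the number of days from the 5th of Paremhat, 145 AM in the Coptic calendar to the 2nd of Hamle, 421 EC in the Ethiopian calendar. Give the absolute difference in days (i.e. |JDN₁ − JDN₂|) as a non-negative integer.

117

JDN of the first date = 1877810.
JDN of the second date = 1877927.
|1877927 − 1877810| = 117.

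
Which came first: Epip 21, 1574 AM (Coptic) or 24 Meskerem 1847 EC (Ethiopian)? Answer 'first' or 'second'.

First date → JDN 2399888; second date → JDN 2398495.
JDN 2398495 < JDN 2399888, so the second date is earlier.

second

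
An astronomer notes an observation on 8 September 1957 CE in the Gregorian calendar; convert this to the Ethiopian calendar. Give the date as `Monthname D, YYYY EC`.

Pagume 3, 1949 EC

Both dates share Julian Day Number 2436090; in the Ethiopian calendar that is 3 Pagume 1949 EC.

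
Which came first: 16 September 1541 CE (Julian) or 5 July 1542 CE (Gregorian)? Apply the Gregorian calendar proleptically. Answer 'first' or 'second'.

first

Converting both to JDN: 2284167 vs 2284449; the smaller is the first.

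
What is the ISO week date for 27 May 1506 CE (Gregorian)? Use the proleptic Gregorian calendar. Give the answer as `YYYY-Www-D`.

The weekday is Sunday (ISO weekday 7).
That Sunday belongs to ISO week 21 of ISO year 1506.

1506-W21-7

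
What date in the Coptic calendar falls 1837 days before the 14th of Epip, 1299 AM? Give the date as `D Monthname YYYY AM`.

3 Epip 1294 AM

Counting 1837 days back from JDN 2299437 reaches JDN 2297600, which is 3 Epip 1294 AM.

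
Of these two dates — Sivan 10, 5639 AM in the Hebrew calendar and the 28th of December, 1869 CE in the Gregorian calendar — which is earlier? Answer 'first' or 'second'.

second

First date → JDN 2407502; second date → JDN 2404060.
JDN 2404060 < JDN 2407502, so the second date is earlier.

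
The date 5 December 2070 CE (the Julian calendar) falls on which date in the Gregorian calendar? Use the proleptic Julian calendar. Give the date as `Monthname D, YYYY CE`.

December 18, 2070 CE

For dates in this range the Gregorian date is 13 days ahead of the Julian.
5 December 2070 Julian + 13 days → 18 December 2070 Gregorian.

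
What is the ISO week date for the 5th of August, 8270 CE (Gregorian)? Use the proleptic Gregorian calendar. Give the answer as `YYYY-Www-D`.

8270-W31-5

The weekday is Friday (ISO weekday 5).
That Friday belongs to ISO week 31 of ISO year 8270.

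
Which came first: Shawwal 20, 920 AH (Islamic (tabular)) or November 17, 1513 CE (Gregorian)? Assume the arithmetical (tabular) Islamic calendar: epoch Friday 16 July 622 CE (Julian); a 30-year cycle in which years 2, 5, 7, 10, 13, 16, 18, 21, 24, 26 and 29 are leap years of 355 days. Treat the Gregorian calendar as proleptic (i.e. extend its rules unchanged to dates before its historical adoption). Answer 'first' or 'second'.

second

The two dates have Julian Day Numbers 2274388 and 2273992 respectively.
Since 2273992 < 2274388, the second date comes first.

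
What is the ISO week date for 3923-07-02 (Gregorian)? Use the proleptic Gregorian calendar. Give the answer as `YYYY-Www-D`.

The weekday is Monday (ISO weekday 1).
That Monday belongs to ISO week 27 of ISO year 3923.

3923-W27-1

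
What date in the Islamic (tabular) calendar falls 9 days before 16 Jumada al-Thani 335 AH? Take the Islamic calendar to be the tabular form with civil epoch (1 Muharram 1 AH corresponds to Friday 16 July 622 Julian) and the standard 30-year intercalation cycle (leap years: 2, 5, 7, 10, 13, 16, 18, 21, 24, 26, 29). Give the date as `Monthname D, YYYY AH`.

Jumada al-Thani 7, 335 AH

The starting date is JDN 2066961; 2066961 − 9 = 2066952.
JDN 2066952 corresponds to Jumada al-Thani 7, 335 AH.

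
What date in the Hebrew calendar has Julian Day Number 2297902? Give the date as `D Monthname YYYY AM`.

29 Nisan 5339 AM

JDN 2297902 is 5 May 1579 in the proleptic Gregorian calendar.
In the Hebrew calendar that day is 29 Nisan 5339 AM.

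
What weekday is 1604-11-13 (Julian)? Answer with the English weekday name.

Equivalently 23 November 1604 Gregorian, JDN 2307236.
Since JDN mod 7 = 1 (0 = Monday), the day is Tuesday.

Tuesday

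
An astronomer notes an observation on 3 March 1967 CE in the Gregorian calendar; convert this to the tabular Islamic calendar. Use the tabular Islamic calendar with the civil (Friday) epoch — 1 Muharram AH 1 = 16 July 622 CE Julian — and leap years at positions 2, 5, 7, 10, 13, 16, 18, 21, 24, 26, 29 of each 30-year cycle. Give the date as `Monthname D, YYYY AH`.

Both dates share Julian Day Number 2439553; in the tabular Islamic calendar that is 21 Dhu al-Qa'dah 1386 AH.

Dhu al-Qa'dah 21, 1386 AH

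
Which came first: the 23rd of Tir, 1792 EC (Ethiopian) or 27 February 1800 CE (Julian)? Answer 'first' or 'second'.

first

Converting both to JDN: 2378526 vs 2378565; the smaller is the first.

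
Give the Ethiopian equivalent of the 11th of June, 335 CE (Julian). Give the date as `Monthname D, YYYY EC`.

The source date corresponds to 12 June 335 in the proleptic Gregorian calendar (JDN 1843578).
That day falls on 17 Sene 327 EC in the Ethiopian calendar.

Sene 17, 327 EC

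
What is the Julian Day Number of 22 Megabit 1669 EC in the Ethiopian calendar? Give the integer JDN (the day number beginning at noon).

2333659

In the Gregorian calendar the same day is 28 March 1677.
JDN 2299161 is 15 October 1582 CE (Gregorian); the target day is +34498 days from there, so JDN = 2333659.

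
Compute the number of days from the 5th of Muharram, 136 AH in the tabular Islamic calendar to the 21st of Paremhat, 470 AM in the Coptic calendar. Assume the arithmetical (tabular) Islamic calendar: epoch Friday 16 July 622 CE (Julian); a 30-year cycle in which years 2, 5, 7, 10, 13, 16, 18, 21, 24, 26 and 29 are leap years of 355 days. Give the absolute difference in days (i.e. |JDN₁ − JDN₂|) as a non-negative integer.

First date → JDN 1996283; second date → JDN 1996532.
The interval is |1996283 − 1996532| = 249 days.

249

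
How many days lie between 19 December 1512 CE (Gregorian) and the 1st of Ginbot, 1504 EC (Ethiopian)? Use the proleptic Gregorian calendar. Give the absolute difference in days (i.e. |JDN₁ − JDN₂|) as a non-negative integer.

227

First date → JDN 2273659; second date → JDN 2273432.
The interval is |2273659 − 2273432| = 227 days.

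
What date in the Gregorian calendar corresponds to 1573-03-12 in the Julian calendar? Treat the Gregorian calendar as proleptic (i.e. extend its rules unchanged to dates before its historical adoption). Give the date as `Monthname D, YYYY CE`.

March 22, 1573 CE

At this point the Julian calendar is 10 days behind the Gregorian.
12 March 1573 Julian + 10 days → 22 March 1573 Gregorian.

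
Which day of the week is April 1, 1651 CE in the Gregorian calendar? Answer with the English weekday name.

Saturday

JDN 2324166 mod 7 = 5, and JDN 0 was a Monday, so this is a Saturday.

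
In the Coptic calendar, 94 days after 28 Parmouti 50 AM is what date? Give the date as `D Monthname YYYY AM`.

JDN of 28 Parmouti 50 AM = 1843164.
1843164 + 94 = 1843258.
JDN 1843258 in the Coptic calendar is 2 Mesori 50 AM.

2 Mesori 50 AM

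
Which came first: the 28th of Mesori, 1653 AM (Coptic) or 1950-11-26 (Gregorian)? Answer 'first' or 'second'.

The two dates have Julian Day Numbers 2428780 and 2433612 respectively.
Since 2428780 < 2433612, the first date comes first.

first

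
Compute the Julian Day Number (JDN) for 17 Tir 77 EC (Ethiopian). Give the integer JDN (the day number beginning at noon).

In the proleptic Gregorian calendar the same day is 10 January 85.
JDN 2451545 is 1 January 2000 CE (Gregorian); the target day is −699429 days from there, so JDN = 1752116.

1752116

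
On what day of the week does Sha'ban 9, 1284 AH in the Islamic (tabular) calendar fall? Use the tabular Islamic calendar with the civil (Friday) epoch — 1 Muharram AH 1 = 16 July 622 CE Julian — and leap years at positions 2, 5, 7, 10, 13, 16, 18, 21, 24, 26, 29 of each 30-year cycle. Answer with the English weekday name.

Friday

In the Gregorian calendar this is 6 December 1867 (JDN 2403307).
Since JDN mod 7 = 4 (0 = Monday), the day is Friday.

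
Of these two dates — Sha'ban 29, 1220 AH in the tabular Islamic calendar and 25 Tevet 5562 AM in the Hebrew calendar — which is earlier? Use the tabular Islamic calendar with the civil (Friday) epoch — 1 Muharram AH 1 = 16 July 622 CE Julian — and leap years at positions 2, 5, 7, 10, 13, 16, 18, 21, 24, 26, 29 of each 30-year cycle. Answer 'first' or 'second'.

First date → JDN 2380648; second date → JDN 2379225.
JDN 2379225 < JDN 2380648, so the second date is earlier.

second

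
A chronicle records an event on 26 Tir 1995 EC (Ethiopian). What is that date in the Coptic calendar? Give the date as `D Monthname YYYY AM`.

Both dates share Julian Day Number 2452674; in the Coptic calendar that is 26 Tobi 1719 AM.

26 Tobi 1719 AM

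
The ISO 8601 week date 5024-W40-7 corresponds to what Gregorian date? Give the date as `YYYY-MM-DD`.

5024-10-03

ISO week 1 of 5024 is the week containing the first Thursday of 5024.
Week 40, day 7 (Sunday) lands on 5024-10-03.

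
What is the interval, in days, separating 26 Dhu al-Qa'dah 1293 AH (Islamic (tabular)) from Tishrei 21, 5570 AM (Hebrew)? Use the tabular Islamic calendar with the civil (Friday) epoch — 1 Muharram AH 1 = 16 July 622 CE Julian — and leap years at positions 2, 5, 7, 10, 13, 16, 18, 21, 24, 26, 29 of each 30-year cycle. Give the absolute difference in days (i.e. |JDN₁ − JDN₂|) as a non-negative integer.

24545

First date → JDN 2406602; second date → JDN 2382057.
The interval is |2406602 − 2382057| = 24545 days.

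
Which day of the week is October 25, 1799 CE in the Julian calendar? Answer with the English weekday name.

Equivalently 5 November 1799 Gregorian, JDN 2378440.
JDN 2378440 mod 7 = 1, and JDN 0 was a Monday, so this is a Tuesday.

Tuesday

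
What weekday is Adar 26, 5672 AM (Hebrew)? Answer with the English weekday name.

Equivalently 15 March 1912 Gregorian, JDN 2419477.
JDN 2419477 mod 7 = 4, and JDN 0 was a Monday, so this is a Friday.

Friday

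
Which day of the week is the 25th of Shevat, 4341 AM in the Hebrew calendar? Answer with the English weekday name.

Saturday

In the proleptic Gregorian calendar this is 17 February 581 (JDN 1933314).
1933314 ≡ 5 (mod 7); counting from Monday = 0 gives Saturday.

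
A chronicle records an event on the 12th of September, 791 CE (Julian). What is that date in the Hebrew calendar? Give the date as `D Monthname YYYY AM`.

Both dates share Julian Day Number 2010225; in the Hebrew calendar that is 10 Tishrei 4552 AM.

10 Tishrei 4552 AM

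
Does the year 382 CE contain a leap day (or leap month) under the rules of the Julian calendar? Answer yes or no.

no

382 mod 4 = 2, so it is a common year in the Julian calendar.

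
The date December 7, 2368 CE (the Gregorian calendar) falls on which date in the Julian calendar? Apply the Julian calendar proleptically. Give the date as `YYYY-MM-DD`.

For dates in this range the Gregorian date is 16 days ahead of the Julian.
7 December 2368 Gregorian − 16 days → 21 November 2368 Julian.

2368-11-21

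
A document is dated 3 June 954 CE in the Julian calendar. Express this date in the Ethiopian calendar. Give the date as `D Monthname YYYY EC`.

Julian Day Number of the source date = 2069660.
Converting JDN 2069660 to the Ethiopian calendar gives 9 Sene 946 EC.

9 Sene 946 EC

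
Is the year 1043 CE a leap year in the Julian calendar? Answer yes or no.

no

1043 mod 4 = 3, so it is a common year in the Julian calendar.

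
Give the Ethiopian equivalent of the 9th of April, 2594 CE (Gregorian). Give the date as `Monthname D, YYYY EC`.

Megabit 27, 2586 EC

Julian Day Number of the source date = 2668598.
Converting JDN 2668598 to the Ethiopian calendar gives 27 Megabit 2586 EC.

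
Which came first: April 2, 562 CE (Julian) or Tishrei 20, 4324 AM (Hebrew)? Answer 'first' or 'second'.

first

The two dates have Julian Day Numbers 1926420 and 1926959 respectively.
Since 1926420 < 1926959, the first date comes first.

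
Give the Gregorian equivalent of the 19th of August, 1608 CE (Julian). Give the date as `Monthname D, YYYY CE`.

At this point the Julian calendar is 10 days behind the Gregorian.
19 August 1608 Julian + 10 days → 29 August 1608 Gregorian.

August 29, 1608 CE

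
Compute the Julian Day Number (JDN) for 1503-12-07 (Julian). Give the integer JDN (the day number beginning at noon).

2270369

In the proleptic Gregorian calendar the same day is 17 December 1503.
JDN 2299161 is 15 October 1582 CE (Gregorian); the target day is −28792 days from there, so JDN = 2270369.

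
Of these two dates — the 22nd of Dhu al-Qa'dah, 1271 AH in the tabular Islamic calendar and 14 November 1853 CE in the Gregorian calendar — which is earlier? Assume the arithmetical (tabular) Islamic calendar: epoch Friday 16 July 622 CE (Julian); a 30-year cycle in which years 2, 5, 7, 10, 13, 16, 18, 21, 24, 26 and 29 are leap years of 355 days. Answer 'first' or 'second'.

First date → JDN 2398802; second date → JDN 2398172.
JDN 2398172 < JDN 2398802, so the second date is earlier.

second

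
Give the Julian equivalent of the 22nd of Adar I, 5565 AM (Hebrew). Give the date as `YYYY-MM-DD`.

Both dates share Julian Day Number 2380374; in the Julian calendar that is 9 February 1805 CE.

1805-02-09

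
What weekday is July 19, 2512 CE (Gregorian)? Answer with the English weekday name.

JDN 2638749 mod 7 = 1, and JDN 0 was a Monday, so this is a Tuesday.

Tuesday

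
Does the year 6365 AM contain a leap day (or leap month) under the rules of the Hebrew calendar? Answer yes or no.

Hebrew year 6365 is year 19 of its 19-year Metonic cycle; leap years are at positions 3, 6, 8, 11, 14, 17, 19, so it is a leap year (13 months).

yes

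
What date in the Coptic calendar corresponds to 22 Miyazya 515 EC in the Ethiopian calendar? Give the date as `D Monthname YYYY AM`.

Both dates share Julian Day Number 1912190; in the Coptic calendar that is 22 Parmouti 239 AM.

22 Parmouti 239 AM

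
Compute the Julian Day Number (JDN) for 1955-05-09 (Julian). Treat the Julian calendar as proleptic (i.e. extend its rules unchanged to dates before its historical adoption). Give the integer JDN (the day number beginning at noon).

Equivalently 22 May 1955 (Gregorian).
JDN 2451545 is 1 January 2000 CE (Gregorian); the target day is −16295 days from there, so JDN = 2435250.

2435250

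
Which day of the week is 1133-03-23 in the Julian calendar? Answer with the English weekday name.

In the proleptic Gregorian calendar this is 30 March 1133 (JDN 2134968).
Since JDN mod 7 = 3 (0 = Monday), the day is Thursday.

Thursday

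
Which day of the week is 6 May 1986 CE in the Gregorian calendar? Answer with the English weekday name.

2446557 ≡ 1 (mod 7); counting from Monday = 0 gives Tuesday.

Tuesday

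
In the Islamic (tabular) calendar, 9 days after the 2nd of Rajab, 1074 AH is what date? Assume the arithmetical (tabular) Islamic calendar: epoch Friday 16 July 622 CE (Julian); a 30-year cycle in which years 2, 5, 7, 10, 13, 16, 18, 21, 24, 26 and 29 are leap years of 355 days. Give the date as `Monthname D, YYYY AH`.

Rajab 11, 1074 AH

The starting date is JDN 2328853; 2328853 + 9 = 2328862.
JDN 2328862 corresponds to Rajab 11, 1074 AH.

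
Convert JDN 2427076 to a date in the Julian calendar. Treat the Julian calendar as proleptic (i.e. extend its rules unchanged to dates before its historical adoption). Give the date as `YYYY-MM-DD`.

1932-12-21

The Gregorian equivalent of JDN 2427076 is 3 January 1933.
In the Julian calendar that day is 1932-12-21.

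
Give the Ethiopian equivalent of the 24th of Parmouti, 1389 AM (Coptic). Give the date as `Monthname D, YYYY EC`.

Miyazya 24, 1665 EC

Both dates share Julian Day Number 2332230; in the Ethiopian calendar that is 24 Miyazya 1665 EC.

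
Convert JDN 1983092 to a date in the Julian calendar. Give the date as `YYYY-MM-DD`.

0717-05-30

JDN 1983092 is 3 June 717 in the proleptic Gregorian calendar.
In the Julian calendar that day is 0717-05-30.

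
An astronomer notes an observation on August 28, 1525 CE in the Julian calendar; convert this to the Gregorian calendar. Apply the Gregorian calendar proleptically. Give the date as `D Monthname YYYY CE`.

7 September 1525 CE

For dates in this range the Gregorian date is 10 days ahead of the Julian.
28 August 1525 Julian + 10 days → 7 September 1525 Gregorian.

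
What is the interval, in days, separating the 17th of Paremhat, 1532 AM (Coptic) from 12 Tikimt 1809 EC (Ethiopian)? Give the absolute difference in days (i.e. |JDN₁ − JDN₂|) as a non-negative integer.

210

First date → JDN 2384424; second date → JDN 2384634.
The interval is |2384424 − 2384634| = 210 days.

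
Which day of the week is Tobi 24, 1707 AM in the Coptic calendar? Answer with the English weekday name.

Friday

In the Gregorian calendar this is 1 February 1991 (JDN 2448289).
Since JDN mod 7 = 4 (0 = Monday), the day is Friday.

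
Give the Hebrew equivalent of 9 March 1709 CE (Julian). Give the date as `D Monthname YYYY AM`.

9 Nisan 5469 AM

The source date corresponds to 20 March 1709 in the Gregorian calendar (JDN 2345338).
That day falls on 9 Nisan 5469 AM in the Hebrew calendar.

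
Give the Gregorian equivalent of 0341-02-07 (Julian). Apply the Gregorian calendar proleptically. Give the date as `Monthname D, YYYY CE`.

At this point the Julian calendar is 1 day behind the Gregorian.
7 February 341 Julian + 1 day → 8 February 341 Gregorian.

February 8, 341 CE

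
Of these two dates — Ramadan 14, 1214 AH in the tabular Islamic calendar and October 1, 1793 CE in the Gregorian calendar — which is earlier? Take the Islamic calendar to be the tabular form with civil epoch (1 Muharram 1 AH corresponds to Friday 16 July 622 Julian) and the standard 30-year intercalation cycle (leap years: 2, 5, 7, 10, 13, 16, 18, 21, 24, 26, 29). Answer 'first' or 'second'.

second

The two dates have Julian Day Numbers 2378536 and 2376214 respectively.
Since 2376214 < 2378536, the second date comes first.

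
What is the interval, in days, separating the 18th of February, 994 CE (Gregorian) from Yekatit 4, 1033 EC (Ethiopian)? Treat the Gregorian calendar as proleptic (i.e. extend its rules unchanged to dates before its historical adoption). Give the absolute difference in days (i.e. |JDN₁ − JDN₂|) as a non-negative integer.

JDN of the first date = 2084160.
JDN of the second date = 2101312.
|2101312 − 2084160| = 17152.

17152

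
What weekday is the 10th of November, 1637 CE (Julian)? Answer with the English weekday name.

This is JDN 2319286 (20 November 1637 Gregorian).
2319286 ≡ 4 (mod 7); counting from Monday = 0 gives Friday.

Friday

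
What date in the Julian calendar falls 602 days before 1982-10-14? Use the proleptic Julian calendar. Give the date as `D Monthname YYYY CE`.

The starting date is JDN 2445270; 2445270 − 602 = 2444668.
JDN 2444668 corresponds to 19 February 1981 CE.

19 February 1981 CE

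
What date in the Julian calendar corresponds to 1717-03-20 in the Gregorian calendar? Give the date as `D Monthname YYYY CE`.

9 March 1717 CE

At this point the Julian calendar is 11 days behind the Gregorian.
20 March 1717 Gregorian − 11 days → 9 March 1717 Julian.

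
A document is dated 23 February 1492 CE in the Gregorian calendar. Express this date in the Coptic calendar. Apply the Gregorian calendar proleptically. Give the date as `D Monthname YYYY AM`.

19 Meshir 1208 AM

Both dates share Julian Day Number 2266055; in the Coptic calendar that is 19 Meshir 1208 AM.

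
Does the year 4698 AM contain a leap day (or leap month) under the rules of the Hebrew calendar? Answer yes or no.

no

Hebrew year 4698 is year 5 of its 19-year Metonic cycle; leap years are at positions 3, 6, 8, 11, 14, 17, 19, so it is a common year (12 months).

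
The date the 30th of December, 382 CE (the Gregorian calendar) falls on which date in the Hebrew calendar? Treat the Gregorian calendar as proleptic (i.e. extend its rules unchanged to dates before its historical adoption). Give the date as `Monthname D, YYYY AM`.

Both dates share Julian Day Number 1860946; in the Hebrew calendar that is 7 Tevet 4143 AM.

Tevet 7, 4143 AM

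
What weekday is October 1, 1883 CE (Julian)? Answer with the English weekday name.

Saturday

In the Gregorian calendar this is 13 October 1883 (JDN 2409097).
Since JDN mod 7 = 5 (0 = Monday), the day is Saturday.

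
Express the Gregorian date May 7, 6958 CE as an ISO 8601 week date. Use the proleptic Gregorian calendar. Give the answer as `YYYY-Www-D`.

The weekday is Sunday (ISO weekday 7).
That Sunday belongs to ISO week 18 of ISO year 6958.

6958-W18-7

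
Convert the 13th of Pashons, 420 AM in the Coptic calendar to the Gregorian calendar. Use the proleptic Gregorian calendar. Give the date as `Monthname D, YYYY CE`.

May 12, 704 CE

Julian Day Number of the source date = 1978322.
Converting JDN 1978322 to the Gregorian calendar gives 12 May 704 CE.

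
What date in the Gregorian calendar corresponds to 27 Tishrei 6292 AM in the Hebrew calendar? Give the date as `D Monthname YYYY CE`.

9 October 2531 CE

Both dates share Julian Day Number 2645770; in the Gregorian calendar that is 9 October 2531 CE.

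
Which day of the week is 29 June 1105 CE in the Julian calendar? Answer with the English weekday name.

Thursday

This is JDN 2124839 (6 July 1105 Gregorian).
Since JDN mod 7 = 3 (0 = Monday), the day is Thursday.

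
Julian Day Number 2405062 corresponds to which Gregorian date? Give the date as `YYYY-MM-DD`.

1872-09-25

Counting from JDN 2299161 = 15 Oct 1582 gives an offset of 105901 days.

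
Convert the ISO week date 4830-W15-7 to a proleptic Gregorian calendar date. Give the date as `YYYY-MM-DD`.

4830-04-14

ISO week 1 of 4830 is the week containing the first Thursday of 4830.
Week 15, day 7 (Sunday) lands on 4830-04-14.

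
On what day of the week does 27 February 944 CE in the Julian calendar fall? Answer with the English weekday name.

Tuesday

This is JDN 2065911 (3 March 944 Gregorian).
JDN 2065911 mod 7 = 1, and JDN 0 was a Monday, so this is a Tuesday.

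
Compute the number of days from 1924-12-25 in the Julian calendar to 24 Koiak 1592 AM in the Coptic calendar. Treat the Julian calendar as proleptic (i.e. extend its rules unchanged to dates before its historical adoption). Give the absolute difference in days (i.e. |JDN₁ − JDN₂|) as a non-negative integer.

First date → JDN 2424158; second date → JDN 2406256.
The interval is |2424158 − 2406256| = 17902 days.

17902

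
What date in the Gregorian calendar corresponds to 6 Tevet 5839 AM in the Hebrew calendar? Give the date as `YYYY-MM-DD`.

Julian Day Number of the source date = 2480378.
Converting JDN 2480378 to the Gregorian calendar gives 10 December 2078 CE.

2078-12-10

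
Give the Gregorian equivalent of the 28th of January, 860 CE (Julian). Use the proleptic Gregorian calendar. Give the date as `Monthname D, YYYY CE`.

At this point the Julian calendar is 4 days behind the Gregorian.
28 January 860 Julian + 4 days → 1 February 860 Gregorian.

February 1, 860 CE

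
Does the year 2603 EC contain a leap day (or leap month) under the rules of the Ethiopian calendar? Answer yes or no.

yes

2603 mod 4 = 3; in the Ethiopian calendar a year is leap when year mod 4 = 3, so it is a leap year.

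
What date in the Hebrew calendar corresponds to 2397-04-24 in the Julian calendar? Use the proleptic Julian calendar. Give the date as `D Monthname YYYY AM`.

12 Iyar 6157 AM

Julian Day Number of the source date = 2596676.
Converting JDN 2596676 to the Hebrew calendar gives 12 Iyar 6157 AM.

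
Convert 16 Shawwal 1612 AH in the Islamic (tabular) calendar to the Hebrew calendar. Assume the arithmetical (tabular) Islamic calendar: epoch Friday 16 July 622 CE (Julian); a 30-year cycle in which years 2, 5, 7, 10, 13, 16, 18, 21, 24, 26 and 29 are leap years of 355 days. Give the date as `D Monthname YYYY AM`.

Julian Day Number of the source date = 2519606.
Converting JDN 2519606 to the Hebrew calendar gives 17 Iyar 5946 AM.

17 Iyar 5946 AM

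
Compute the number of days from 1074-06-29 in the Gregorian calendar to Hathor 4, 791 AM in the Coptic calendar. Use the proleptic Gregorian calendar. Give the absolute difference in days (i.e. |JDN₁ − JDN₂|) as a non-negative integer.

JDN of the first date = 2113510.
JDN of the second date = 2113640.
|2113640 − 2113510| = 130.

130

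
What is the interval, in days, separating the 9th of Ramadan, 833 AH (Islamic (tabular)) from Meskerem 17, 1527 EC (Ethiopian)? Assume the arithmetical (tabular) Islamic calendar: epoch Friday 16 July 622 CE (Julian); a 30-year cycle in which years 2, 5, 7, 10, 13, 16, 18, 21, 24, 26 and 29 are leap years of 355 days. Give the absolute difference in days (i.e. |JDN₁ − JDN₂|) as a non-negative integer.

38091

JDN of the first date = 2243517.
JDN of the second date = 2281608.
|2281608 − 2243517| = 38091.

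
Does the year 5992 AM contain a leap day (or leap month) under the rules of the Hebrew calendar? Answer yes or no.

no

Hebrew year 5992 is year 7 of its 19-year Metonic cycle; leap years are at positions 3, 6, 8, 11, 14, 17, 19, so it is a common year (12 months).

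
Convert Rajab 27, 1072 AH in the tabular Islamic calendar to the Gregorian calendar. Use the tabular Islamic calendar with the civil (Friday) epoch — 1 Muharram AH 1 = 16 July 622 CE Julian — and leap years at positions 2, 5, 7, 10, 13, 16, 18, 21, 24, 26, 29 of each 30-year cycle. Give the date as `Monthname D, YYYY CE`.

Julian Day Number of the source date = 2328170.
Converting JDN 2328170 to the Gregorian calendar gives 18 March 1662 CE.

March 18, 1662 CE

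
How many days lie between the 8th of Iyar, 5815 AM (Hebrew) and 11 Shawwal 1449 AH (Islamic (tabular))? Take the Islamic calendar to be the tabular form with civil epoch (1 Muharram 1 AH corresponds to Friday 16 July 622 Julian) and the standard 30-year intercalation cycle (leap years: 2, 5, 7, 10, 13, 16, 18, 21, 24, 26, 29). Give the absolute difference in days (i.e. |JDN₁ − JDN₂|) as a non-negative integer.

JDN of the first date = 2471759.
JDN of the second date = 2461839.
|2461839 − 2471759| = 9920.

9920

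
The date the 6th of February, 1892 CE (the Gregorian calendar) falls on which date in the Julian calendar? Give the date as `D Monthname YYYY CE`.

For dates in this range the Gregorian date is 12 days ahead of the Julian.
6 February 1892 Gregorian − 12 days → 25 January 1892 Julian.

25 January 1892 CE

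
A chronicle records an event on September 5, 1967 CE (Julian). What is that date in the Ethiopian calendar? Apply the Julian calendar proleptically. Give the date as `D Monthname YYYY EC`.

Julian Day Number of the source date = 2439752.
Converting JDN 2439752 to the Ethiopian calendar gives 7 Meskerem 1960 EC.

7 Meskerem 1960 EC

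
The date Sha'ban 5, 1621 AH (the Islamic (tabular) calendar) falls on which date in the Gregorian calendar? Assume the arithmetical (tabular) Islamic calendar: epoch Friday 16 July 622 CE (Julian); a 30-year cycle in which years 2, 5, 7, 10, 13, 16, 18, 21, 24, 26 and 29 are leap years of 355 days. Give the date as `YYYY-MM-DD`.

2194-11-19

Both dates share Julian Day Number 2522725; in the Gregorian calendar that is 19 November 2194 CE.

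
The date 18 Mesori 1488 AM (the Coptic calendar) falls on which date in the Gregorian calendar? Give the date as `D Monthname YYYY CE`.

Both dates share Julian Day Number 2368504; in the Gregorian calendar that is 22 August 1772 CE.

22 August 1772 CE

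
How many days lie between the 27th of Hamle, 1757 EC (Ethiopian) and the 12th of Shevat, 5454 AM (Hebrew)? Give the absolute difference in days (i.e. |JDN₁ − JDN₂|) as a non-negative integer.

26107

First date → JDN 2365926; second date → JDN 2339819.
The interval is |2365926 − 2339819| = 26107 days.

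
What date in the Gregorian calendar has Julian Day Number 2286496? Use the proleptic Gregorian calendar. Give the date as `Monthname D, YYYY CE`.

February 11, 1548 CE

Counting from JDN 2299161 = 15 Oct 1582 gives an offset of -12665 days.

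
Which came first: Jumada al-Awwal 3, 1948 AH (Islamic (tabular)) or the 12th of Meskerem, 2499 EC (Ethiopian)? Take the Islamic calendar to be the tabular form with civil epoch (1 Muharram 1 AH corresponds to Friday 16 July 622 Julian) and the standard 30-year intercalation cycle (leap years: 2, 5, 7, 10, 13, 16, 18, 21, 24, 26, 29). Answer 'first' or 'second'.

second

First date → JDN 2638512; second date → JDN 2636626.
JDN 2636626 < JDN 2638512, so the second date is earlier.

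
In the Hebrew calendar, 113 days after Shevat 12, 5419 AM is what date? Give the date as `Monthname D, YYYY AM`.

Counting 113 days forward from JDN 2327033 reaches JDN 2327146, which is Sivan 7, 5419 AM.

Sivan 7, 5419 AM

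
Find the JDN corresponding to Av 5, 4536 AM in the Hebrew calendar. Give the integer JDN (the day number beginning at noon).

Equivalently 30 July 776 (proleptic Gregorian).
JDN 2400001 is 17 November 1858 CE (Gregorian), MJD 0; the target day is −395302 days from there, so JDN = 2004699.

2004699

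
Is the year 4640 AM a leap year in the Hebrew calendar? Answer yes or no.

no

Hebrew year 4640 is year 4 of its 19-year Metonic cycle; leap years are at positions 3, 6, 8, 11, 14, 17, 19, so it is a common year (12 months).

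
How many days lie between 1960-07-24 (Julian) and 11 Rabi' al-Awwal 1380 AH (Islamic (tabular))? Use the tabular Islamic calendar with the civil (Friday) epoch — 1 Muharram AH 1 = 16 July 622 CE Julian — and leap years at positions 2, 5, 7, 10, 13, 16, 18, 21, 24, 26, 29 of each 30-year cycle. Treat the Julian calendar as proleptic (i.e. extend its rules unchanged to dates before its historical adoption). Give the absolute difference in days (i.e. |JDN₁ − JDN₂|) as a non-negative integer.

JDN of the first date = 2437153.
JDN of the second date = 2437181.
|2437181 − 2437153| = 28.

28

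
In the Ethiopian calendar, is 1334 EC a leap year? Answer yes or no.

1334 mod 4 = 2; in the Ethiopian calendar a year is leap when year mod 4 = 3, so it is a common year.

no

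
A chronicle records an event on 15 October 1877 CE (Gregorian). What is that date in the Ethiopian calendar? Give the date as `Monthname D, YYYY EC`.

Julian Day Number of the source date = 2406908.
Converting JDN 2406908 to the Ethiopian calendar gives 6 Tikimt 1870 EC.

Tikimt 6, 1870 EC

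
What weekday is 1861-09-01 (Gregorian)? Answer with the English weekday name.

Sunday

2401020 ≡ 6 (mod 7); counting from Monday = 0 gives Sunday.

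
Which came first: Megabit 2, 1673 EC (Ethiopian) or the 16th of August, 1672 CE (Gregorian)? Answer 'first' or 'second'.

second

The two dates have Julian Day Numbers 2335100 and 2331974 respectively.
Since 2331974 < 2335100, the second date comes first.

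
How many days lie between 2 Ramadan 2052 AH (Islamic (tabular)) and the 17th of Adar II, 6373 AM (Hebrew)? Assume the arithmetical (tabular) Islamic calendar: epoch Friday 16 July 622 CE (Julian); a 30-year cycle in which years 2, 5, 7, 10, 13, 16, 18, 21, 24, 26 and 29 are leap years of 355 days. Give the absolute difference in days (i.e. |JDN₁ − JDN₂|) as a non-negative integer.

JDN of the first date = 2675483.
JDN of the second date = 2675528.
|2675528 − 2675483| = 45.

45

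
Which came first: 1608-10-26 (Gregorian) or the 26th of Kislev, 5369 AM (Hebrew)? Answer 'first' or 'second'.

First date → JDN 2308669; second date → JDN 2308708.
JDN 2308669 < JDN 2308708, so the first date is earlier.

first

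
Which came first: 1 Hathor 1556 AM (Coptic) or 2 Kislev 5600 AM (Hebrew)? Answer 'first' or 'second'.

Converting both to JDN: 2393054 vs 2393053; the smaller is the second.

second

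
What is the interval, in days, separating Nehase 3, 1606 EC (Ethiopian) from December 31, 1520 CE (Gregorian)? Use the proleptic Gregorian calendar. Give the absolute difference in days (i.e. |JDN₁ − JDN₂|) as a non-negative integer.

34186

First date → JDN 2310779; second date → JDN 2276593.
The interval is |2310779 − 2276593| = 34186 days.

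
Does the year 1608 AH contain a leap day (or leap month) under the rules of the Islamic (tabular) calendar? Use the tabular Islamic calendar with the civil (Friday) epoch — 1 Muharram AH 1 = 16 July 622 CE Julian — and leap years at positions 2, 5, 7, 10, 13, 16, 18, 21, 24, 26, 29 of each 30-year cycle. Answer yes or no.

yes

Year 1608 AH is year 18 of its 30-year cycle; leap positions are 2, 5, 7, 10, 13, 16, 18, 21, 24, 26, 29, so it is a leap year (355 days).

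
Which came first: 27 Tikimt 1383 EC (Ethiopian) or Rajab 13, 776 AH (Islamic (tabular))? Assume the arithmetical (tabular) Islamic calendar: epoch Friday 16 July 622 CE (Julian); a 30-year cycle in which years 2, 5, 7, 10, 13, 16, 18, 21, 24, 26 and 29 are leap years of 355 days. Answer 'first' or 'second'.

Converting both to JDN: 2229052 vs 2223263; the smaller is the second.

second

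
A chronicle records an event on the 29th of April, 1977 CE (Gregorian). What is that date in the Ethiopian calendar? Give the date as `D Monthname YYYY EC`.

21 Miyazya 1969 EC

Both dates share Julian Day Number 2443263; in the Ethiopian calendar that is 21 Miyazya 1969 EC.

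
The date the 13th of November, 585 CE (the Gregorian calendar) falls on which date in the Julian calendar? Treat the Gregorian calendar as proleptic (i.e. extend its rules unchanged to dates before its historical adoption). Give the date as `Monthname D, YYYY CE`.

At this point the Julian calendar is 2 days behind the Gregorian.
13 November 585 Gregorian − 2 days → 11 November 585 Julian.

November 11, 585 CE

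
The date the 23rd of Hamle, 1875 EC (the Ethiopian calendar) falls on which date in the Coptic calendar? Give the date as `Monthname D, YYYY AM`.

Julian Day Number of the source date = 2409021.
Converting JDN 2409021 to the Coptic calendar gives 23 Epip 1599 AM.

Epip 23, 1599 AM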